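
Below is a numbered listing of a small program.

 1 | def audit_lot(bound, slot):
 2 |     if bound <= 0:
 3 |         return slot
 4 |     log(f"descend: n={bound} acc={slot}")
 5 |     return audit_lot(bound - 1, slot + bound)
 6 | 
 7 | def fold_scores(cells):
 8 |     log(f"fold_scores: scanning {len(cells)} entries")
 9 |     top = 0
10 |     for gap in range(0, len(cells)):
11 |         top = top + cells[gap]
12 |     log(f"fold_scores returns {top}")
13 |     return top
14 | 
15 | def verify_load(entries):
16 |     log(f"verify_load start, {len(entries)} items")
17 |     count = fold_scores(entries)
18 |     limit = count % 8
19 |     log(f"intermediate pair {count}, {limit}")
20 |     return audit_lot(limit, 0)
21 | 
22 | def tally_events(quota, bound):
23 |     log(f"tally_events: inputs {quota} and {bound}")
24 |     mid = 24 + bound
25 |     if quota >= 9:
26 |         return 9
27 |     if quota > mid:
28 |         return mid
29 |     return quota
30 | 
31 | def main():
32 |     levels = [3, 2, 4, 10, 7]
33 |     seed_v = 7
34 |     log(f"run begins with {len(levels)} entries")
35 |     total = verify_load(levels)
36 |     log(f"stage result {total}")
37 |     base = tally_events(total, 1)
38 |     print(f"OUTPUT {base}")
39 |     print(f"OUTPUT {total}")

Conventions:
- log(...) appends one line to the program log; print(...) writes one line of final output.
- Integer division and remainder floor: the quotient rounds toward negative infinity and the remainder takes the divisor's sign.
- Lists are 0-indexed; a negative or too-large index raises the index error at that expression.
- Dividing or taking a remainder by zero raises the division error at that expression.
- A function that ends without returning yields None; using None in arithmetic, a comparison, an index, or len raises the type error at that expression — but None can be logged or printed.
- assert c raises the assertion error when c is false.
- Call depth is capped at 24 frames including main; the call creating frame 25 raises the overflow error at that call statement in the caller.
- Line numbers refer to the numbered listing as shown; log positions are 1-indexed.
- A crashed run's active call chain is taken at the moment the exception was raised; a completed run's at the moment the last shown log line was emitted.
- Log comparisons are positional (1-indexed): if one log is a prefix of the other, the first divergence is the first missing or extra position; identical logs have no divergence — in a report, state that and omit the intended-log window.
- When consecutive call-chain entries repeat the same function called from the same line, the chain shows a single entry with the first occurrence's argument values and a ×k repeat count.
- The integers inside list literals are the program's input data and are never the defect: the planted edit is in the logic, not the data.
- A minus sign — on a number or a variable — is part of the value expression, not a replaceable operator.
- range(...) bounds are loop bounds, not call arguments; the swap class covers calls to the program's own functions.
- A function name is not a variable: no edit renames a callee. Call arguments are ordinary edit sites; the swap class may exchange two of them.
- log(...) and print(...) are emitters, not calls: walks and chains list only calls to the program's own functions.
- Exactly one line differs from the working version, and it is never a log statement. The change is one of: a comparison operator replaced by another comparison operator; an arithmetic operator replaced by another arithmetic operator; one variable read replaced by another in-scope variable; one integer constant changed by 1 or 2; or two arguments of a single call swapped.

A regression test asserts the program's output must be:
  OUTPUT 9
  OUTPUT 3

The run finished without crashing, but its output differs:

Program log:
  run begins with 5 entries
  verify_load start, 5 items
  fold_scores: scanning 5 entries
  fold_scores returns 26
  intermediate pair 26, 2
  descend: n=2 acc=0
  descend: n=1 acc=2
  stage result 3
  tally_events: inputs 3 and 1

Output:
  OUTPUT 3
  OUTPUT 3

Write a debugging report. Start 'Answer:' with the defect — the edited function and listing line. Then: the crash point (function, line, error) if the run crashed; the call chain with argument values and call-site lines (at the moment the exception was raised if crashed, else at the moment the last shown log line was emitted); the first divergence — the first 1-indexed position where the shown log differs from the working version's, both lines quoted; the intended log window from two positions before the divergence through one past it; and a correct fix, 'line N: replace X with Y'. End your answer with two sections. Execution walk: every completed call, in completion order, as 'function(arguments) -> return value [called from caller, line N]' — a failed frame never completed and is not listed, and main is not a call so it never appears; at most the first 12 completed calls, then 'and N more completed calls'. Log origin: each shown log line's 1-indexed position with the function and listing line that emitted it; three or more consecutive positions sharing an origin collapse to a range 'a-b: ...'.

Answer: the defect is in tally_events at line 25.
The tell: Nothing in the log betrays the bug — only the output does.
Call chain: main -> tally_events(3, 1) (called at line 37).
First divergence: none — the logs agree in full.
Execution walk:
  fold_scores([3, 2, 4, 10, 7]) -> 26  [called from verify_load, line 17]
  audit_lot(0, 3) -> 3  [called from audit_lot, line 5]
  audit_lot(1, 2) -> 3  [called from audit_lot, line 5]
  audit_lot(2, 0) -> 3  [called from verify_load, line 20]
  verify_load([3, 2, 4, 10, 7]) -> 3  [called from main, line 35]
  tally_events(3, 1) -> 3  [called from main, line 37]
Log line origins:
  1: emitted by main (line 34)
  2: emitted by verify_load (line 16)
  3: emitted by fold_scores (line 8)
  4: emitted by fold_scores (line 12)
  5: emitted by verify_load (line 19)
  6: emitted by audit_lot (line 4)
  7: emitted by audit_lot (line 4)
  8: emitted by main (line 36)
  9: emitted by tally_events (line 23)
A correct fix: line 25: replace `>=` with `<`.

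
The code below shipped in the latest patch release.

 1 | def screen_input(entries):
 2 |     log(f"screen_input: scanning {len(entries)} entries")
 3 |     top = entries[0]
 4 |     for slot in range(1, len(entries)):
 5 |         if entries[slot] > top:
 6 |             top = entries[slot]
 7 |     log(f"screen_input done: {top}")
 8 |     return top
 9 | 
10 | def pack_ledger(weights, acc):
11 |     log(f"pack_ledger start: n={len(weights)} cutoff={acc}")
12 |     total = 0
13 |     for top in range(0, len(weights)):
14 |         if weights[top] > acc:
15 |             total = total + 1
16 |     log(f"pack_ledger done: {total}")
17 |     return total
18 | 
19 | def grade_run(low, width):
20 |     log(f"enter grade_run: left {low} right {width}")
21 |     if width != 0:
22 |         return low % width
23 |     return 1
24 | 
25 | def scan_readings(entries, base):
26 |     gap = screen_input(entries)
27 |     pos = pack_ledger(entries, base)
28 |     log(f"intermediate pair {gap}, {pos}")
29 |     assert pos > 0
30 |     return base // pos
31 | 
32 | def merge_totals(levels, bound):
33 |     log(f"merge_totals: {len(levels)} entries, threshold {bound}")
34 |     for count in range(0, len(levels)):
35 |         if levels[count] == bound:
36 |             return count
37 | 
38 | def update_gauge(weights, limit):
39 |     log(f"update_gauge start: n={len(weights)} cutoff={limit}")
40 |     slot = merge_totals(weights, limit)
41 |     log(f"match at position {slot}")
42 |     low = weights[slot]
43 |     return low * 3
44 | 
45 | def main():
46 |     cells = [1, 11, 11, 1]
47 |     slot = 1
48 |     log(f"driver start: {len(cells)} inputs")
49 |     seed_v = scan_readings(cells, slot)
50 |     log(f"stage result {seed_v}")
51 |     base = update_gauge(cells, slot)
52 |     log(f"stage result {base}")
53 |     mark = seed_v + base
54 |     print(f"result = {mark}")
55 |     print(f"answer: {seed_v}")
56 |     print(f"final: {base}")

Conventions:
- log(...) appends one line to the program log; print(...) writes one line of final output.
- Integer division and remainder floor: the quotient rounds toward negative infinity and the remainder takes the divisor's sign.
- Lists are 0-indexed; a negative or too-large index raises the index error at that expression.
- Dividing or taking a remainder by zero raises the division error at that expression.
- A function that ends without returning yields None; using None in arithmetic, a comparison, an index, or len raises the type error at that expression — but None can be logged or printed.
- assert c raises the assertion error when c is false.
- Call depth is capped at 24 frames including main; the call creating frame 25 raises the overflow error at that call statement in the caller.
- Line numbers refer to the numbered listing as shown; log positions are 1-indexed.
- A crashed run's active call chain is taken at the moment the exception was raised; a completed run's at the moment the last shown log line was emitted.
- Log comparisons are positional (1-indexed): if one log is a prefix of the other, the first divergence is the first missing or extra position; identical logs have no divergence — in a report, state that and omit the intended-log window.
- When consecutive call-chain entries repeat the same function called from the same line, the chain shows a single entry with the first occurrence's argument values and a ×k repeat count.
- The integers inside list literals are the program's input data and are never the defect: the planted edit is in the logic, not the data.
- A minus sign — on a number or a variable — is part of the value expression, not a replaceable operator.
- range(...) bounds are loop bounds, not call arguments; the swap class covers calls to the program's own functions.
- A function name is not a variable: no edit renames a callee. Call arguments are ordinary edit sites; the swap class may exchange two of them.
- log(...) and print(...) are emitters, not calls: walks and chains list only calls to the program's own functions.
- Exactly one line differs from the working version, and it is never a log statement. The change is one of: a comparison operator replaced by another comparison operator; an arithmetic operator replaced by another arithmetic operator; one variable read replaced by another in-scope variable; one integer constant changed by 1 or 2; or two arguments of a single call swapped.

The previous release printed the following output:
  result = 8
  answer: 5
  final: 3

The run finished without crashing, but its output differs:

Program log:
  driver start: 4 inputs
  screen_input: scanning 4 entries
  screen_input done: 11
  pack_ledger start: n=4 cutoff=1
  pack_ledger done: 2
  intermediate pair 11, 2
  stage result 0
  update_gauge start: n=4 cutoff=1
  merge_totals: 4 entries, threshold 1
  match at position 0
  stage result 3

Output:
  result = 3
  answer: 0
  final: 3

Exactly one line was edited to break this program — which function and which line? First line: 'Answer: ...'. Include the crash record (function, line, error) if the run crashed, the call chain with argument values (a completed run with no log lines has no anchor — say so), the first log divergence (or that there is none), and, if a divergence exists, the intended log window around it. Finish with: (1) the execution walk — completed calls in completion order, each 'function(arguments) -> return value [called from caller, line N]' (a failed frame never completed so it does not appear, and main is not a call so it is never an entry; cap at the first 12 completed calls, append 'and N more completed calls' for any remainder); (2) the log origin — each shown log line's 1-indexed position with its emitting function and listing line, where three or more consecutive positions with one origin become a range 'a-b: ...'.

Answer: the defect is in scan_readings at line 30.
Core observation: At log position 7 the runs split — shown 'stage result 0', but the working version logs 'stage result 5'.
Call chain: main.
First divergence: position 7; shown 'stage result 0' vs intended 'stage result 5'.
Intended log window:
  5: pack_ledger done: 2
  6: intermediate pair 11, 2
  7: stage result 5
  8: update_gauge start: n=4 cutoff=1
Execution walk:
  screen_input([1, 11, 11, 1]) -> 11  [called from scan_readings, line 26]
  pack_ledger([1, 11, 11, 1], 1) -> 2  [called from scan_readings, line 27]
  scan_readings([1, 11, 11, 1], 1) -> 0  [called from main, line 49]
  merge_totals([1, 11, 11, 1], 1) -> 0  [called from update_gauge, line 40]
  update_gauge([1, 11, 11, 1], 1) -> 3  [called from main, line 51]
Log origins:
  1 — main, line 48
  2 — screen_input, line 2
  3 — screen_input, line 7
  4 — pack_ledger, line 11
  5 — pack_ledger, line 16
  6 — scan_readings, line 28
  7 — main, line 50
  8 — update_gauge, line 39
  9 — merge_totals, line 33
  10 — update_gauge, line 41
  11 — main, line 52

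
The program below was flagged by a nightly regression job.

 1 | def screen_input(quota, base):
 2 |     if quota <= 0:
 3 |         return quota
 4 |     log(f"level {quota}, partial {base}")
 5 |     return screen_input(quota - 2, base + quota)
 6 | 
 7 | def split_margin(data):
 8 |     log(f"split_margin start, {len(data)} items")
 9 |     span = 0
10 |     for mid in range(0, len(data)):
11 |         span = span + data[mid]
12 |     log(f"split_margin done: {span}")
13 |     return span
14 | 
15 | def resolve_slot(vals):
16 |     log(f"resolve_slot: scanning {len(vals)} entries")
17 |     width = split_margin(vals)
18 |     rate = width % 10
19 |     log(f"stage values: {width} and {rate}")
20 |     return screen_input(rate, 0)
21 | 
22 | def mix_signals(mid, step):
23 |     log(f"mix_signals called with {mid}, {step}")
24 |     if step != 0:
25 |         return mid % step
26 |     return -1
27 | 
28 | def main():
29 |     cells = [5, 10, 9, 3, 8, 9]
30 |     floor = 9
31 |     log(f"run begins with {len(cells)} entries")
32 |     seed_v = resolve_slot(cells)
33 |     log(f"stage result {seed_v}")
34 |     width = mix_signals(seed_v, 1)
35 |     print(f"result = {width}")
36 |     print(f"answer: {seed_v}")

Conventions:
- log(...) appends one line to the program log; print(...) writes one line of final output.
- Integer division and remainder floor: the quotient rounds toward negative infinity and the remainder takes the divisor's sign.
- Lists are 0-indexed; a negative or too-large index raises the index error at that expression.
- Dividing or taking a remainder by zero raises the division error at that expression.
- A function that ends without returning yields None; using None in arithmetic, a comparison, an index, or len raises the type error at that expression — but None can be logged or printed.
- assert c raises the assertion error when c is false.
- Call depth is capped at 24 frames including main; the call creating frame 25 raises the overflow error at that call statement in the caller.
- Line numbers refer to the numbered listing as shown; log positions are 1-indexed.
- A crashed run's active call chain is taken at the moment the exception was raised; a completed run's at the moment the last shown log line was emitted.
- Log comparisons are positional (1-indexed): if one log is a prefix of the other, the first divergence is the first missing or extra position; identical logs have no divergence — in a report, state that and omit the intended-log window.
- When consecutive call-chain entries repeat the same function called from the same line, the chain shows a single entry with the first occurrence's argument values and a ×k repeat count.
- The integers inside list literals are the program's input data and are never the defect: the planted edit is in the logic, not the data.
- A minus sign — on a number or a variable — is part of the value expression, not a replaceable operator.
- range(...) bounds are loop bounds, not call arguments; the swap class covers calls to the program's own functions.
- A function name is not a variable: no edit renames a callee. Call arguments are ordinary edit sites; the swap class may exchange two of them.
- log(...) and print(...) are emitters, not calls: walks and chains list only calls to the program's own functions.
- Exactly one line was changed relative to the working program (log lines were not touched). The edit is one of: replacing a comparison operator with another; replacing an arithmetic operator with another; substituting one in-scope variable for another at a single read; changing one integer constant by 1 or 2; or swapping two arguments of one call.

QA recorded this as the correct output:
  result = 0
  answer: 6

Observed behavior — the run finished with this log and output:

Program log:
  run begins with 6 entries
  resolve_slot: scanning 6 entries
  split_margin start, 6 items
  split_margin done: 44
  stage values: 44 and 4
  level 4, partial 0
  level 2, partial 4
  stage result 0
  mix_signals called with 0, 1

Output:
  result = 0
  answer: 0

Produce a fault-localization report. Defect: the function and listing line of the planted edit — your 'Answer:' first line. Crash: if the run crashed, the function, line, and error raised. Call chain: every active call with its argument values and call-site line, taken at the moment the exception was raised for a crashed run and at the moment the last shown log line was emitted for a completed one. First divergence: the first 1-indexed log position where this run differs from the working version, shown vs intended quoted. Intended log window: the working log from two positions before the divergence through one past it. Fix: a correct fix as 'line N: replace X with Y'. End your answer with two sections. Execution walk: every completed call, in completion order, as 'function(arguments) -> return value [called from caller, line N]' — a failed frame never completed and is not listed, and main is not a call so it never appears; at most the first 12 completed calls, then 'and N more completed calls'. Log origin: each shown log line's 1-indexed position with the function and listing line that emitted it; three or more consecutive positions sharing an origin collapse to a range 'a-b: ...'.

Answer: the defect is in screen_input at line 3.
Core observation: Log line 8 is where behavior first shows: 'stage result 0' appears instead of 'stage result 6'.
Call chain: main -> mix_signals(0, 1) (called at line 34).
First divergence: position 8; shown 'stage result 0' vs intended 'stage result 6'.
Intended log window:
  6: level 4, partial 0
  7: level 2, partial 4
  8: stage result 6
  9: mix_signals called with 6, 1
Execution walk:
  split_margin([5, 10, 9, 3, 8, 9]) -> 44  [called from resolve_slot, line 17]
  screen_input(0, 6) -> 0  [called from screen_input, line 5]
  screen_input(2, 4) -> 0  [called from screen_input, line 5]
  screen_input(4, 0) -> 0  [called from resolve_slot, line 20]
  resolve_slot([5, 10, 9, 3, 8, 9]) -> 0  [called from main, line 32]
  mix_signals(0, 1) -> 0  [called from main, line 34]
Origin of each log line:
  1: from main, line 31
  2: from resolve_slot, line 16
  3: from split_margin, line 8
  4: from split_margin, line 12
  5: from resolve_slot, line 19
  6: from screen_input, line 4
  7: from screen_input, line 4
  8: from main, line 33
  9: from mix_signals, line 23
A correct fix: line 3: replace `quota` with `base`.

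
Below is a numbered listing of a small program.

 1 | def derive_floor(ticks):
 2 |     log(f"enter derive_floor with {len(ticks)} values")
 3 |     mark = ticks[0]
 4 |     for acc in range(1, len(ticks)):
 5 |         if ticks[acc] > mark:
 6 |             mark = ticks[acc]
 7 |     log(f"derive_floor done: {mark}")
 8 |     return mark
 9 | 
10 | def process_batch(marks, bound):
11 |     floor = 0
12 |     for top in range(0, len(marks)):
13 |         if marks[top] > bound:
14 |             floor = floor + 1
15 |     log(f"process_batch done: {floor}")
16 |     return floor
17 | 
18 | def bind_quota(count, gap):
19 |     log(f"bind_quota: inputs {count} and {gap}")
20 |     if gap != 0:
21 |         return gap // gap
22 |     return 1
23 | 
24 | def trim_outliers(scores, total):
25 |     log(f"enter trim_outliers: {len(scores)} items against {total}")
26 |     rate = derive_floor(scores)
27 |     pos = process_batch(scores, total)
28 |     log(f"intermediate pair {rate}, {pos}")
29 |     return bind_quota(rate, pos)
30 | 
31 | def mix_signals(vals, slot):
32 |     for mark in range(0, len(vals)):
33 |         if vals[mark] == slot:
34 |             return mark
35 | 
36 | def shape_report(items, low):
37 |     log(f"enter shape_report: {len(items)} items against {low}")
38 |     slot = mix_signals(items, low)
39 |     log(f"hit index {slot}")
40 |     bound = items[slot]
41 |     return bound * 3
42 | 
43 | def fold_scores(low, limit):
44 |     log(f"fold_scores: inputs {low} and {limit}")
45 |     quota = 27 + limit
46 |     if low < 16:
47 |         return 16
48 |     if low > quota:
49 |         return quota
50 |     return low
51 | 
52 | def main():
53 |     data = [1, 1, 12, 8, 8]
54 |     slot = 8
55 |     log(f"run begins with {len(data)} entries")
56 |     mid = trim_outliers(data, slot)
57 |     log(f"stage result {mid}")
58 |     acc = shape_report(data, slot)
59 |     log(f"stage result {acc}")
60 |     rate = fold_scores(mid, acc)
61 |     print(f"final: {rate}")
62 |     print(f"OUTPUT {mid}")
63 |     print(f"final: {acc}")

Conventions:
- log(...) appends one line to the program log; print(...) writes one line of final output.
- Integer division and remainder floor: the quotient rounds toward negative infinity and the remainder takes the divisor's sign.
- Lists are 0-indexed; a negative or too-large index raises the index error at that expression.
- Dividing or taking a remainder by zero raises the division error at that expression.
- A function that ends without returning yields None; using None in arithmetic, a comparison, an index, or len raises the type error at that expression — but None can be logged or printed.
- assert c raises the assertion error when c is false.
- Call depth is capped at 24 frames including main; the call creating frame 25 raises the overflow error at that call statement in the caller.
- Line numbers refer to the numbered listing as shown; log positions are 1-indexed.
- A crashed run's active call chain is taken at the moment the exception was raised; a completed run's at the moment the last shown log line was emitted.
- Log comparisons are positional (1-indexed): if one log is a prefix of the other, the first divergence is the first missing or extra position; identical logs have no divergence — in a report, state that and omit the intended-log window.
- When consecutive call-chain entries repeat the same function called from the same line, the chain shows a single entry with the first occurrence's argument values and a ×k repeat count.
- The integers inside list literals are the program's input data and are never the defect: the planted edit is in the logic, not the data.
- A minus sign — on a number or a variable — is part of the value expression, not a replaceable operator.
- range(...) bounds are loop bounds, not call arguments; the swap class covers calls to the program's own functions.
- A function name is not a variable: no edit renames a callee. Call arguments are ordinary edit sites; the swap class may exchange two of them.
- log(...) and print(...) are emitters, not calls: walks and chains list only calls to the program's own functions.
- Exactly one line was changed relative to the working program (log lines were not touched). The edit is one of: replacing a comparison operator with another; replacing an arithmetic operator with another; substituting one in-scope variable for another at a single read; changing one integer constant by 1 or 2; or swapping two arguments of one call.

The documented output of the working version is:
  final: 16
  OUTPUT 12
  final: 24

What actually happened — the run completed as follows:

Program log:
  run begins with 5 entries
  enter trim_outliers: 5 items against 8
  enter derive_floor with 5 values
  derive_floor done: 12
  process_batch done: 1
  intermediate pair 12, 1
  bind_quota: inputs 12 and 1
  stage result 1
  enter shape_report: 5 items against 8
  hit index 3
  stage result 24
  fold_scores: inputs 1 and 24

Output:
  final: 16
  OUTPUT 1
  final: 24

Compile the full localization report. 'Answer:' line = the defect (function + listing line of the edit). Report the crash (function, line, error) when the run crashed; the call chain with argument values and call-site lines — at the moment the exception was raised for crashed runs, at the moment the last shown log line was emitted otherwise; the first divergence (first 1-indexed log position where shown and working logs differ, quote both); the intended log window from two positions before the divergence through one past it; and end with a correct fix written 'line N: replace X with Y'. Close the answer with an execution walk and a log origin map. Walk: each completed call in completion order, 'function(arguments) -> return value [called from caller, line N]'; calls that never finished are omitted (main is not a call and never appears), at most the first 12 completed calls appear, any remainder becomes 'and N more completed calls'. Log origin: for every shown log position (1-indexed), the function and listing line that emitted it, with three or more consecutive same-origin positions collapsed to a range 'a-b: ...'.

Answer: the defect is in bind_quota at line 21.
The tell: The earliest visible damage is log position 8 — 'stage result 1' rather than the intended 'stage result 12'.
Call chain: main -> fold_scores(1, 24) (called at line 60).
First divergence: position 8 — the shown line 'stage result 1' should read 'stage result 12'.
Intended log window:
  6: intermediate pair 12, 1
  7: bind_quota: inputs 12 and 1
  8: stage result 12
  9: enter shape_report: 5 items against 8
Execution walk:
  derive_floor([1, 1, 12, 8, 8]) -> 12  [called from trim_outliers, line 26]
  process_batch([1, 1, 12, 8, 8], 8) -> 1  [called from trim_outliers, line 27]
  bind_quota(12, 1) -> 1  [called from trim_outliers, line 29]
  trim_outliers([1, 1, 12, 8, 8], 8) -> 1  [called from main, line 56]
  mix_signals([1, 1, 12, 8, 8], 8) -> 3  [called from shape_report, line 38]
  shape_report([1, 1, 12, 8, 8], 8) -> 24  [called from main, line 58]
  fold_scores(1, 24) -> 16  [called from main, line 60]
Origin of each log line:
  1: from main, line 55
  2: from trim_outliers, line 25
  3: from derive_floor, line 2
  4: from derive_floor, line 7
  5: from process_batch, line 15
  6: from trim_outliers, line 28
  7: from bind_quota, line 19
  8: from main, line 57
  9: from shape_report, line 37
  10: from shape_report, line 39
  11: from main, line 59
  12: from fold_scores, line 44
A correct fix: line 21: replace `gap // gap` with `count // gap`.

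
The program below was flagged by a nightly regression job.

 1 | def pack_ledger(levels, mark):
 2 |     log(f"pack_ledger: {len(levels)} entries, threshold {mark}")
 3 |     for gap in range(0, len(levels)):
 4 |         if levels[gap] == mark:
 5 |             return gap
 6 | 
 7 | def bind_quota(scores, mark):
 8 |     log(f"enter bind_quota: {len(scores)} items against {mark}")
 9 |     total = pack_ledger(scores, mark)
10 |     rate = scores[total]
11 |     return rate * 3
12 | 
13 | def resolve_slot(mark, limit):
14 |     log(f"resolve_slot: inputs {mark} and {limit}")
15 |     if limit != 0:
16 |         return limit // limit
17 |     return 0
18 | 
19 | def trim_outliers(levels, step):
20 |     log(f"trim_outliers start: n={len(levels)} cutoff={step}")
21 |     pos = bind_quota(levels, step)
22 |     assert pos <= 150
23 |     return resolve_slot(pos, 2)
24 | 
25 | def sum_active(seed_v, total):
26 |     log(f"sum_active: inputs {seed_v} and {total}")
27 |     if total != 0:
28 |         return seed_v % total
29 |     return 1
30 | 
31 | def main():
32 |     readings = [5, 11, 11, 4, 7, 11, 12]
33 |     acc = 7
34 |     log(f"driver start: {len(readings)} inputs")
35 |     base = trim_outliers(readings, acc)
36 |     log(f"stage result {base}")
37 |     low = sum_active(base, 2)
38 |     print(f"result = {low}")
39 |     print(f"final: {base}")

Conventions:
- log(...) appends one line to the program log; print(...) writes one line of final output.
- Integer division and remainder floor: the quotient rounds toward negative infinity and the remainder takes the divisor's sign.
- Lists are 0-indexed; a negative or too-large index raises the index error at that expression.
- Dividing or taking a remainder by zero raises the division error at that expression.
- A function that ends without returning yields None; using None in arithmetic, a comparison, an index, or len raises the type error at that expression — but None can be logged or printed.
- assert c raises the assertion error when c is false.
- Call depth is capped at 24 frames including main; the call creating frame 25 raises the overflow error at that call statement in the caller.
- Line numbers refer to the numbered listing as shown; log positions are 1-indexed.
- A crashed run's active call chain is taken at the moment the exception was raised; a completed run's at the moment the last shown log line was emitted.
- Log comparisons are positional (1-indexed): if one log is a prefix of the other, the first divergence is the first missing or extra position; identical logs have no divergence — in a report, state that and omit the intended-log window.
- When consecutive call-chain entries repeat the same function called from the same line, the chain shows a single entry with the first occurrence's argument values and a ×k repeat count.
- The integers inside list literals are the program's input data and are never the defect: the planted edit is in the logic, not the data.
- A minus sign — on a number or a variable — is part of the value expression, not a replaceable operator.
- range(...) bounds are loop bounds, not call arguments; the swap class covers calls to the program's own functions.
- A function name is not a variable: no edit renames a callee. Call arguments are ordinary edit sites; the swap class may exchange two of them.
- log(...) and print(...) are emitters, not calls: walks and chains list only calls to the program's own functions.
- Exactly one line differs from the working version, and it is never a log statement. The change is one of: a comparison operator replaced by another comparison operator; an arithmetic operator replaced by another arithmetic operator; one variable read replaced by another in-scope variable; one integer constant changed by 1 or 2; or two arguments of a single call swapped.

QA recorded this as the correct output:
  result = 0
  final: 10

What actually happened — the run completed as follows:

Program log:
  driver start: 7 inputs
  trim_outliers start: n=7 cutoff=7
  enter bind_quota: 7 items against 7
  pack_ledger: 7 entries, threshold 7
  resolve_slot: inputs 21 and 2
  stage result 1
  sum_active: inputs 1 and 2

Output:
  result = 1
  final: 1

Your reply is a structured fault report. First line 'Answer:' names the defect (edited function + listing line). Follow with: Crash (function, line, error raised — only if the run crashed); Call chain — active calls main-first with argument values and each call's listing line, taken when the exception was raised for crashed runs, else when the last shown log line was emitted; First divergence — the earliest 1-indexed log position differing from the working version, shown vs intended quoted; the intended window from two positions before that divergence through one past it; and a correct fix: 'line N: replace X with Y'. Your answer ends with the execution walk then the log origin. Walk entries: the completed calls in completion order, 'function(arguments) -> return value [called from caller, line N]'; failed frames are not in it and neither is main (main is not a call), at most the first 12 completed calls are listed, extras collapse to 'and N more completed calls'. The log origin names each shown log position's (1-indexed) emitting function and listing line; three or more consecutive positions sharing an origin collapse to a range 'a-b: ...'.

Answer: the defect is in resolve_slot at line 16.
Key fact: Log line 6 is where behavior first shows: 'stage result 1' appears instead of 'stage result 10'.
Call chain: main -> sum_active(1, 2) (called at line 37).
First divergence: at position 6 the run shows 'stage result 1' where the working version logs 'stage result 10'.
Intended log window:
  4: pack_ledger: 7 entries, threshold 7
  5: resolve_slot: inputs 21 and 2
  6: stage result 10
  7: sum_active: inputs 10 and 2
Execution walk:
  pack_ledger([5, 11, 11, 4, 7, 11, 12], 7) -> 4  [called from bind_quota, line 9]
  bind_quota([5, 11, 11, 4, 7, 11, 12], 7) -> 21  [called from trim_outliers, line 21]
  resolve_slot(21, 2) -> 1  [called from trim_outliers, line 23]
  trim_outliers([5, 11, 11, 4, 7, 11, 12], 7) -> 1  [called from main, line 35]
  sum_active(1, 2) -> 1  [called from main, line 37]
Log origins:
  1 — main, line 34
  2 — trim_outliers, line 20
  3 — bind_quota, line 8
  4 — pack_ledger, line 2
  5 — resolve_slot, line 14
  6 — main, line 36
  7 — sum_active, line 26
A correct fix: line 16: replace `limit // limit` with `mark // limit`.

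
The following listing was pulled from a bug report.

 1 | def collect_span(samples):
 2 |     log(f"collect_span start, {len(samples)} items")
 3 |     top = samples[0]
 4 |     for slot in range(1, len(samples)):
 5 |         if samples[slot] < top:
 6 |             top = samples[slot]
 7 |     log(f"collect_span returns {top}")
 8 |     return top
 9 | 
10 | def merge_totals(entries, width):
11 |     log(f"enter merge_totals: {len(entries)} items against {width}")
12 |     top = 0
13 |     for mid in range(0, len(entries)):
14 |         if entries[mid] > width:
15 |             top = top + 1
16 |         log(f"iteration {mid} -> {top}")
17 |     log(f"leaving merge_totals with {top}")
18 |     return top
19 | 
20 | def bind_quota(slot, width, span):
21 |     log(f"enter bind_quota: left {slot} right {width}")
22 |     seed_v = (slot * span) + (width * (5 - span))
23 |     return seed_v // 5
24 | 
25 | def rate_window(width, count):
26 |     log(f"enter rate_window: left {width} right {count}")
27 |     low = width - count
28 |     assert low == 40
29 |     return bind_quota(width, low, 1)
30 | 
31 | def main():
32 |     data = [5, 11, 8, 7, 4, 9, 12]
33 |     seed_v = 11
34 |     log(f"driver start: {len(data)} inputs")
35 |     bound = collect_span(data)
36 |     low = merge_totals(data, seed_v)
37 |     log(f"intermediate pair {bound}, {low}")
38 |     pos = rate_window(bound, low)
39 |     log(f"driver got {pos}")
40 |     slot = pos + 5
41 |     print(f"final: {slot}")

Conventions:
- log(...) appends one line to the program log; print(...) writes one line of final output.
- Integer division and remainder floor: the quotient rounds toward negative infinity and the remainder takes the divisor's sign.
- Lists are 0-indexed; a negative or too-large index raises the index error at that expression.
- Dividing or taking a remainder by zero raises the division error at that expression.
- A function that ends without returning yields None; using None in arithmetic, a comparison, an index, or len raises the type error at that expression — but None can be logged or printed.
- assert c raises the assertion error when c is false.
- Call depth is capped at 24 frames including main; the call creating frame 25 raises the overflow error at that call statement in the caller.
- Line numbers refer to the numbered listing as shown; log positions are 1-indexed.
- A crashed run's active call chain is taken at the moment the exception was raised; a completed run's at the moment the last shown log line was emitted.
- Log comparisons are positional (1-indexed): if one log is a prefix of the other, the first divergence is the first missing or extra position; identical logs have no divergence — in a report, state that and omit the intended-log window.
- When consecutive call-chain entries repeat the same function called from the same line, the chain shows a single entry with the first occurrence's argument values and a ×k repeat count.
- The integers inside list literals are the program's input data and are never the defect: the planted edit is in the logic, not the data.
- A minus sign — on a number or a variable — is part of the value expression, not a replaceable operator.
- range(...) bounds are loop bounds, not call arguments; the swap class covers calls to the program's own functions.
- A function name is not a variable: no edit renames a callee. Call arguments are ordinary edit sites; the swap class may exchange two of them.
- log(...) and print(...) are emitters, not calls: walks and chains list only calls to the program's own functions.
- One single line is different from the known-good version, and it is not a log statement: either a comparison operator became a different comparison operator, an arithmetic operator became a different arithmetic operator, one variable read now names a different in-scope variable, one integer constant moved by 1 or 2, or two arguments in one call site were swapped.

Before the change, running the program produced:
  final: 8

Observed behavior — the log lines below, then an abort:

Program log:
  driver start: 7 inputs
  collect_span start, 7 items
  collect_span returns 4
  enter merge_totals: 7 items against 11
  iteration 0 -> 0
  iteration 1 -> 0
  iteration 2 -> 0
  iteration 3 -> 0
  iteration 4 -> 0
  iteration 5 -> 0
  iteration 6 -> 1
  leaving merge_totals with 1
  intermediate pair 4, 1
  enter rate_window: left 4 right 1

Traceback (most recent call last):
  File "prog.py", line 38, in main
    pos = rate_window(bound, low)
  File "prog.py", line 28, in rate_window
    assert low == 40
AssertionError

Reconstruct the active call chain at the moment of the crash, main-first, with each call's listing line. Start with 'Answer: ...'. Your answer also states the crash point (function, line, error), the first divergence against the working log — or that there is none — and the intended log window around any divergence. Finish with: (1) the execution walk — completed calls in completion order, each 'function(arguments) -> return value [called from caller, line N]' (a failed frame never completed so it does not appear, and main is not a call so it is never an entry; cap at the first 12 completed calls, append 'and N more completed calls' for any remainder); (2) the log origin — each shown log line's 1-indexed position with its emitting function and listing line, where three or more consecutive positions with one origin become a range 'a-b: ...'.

Answer: main -> rate_window (called at line 38).
Key observation: The shown log is a 14-line prefix of the intended one, whose next entry is 'enter bind_quota: left 4 right 3'.
Crash: rate_window, line 28, AssertionError.
First divergence: position 15 — after 14 matching lines the faulty run goes silent; intended next line 'enter bind_quota: left 4 right 3'.
Intended log window:
  13: intermediate pair 4, 1
  14: enter rate_window: left 4 right 1
  15: enter bind_quota: left 4 right 3
  16: driver got 3
Execution walk:
  collect_span([5, 11, 8, 7, 4, 9, 12]) -> 4  [called from main, line 35]
  merge_totals([5, 11, 8, 7, 4, 9, 12], 11) -> 1  [called from main, line 36]
Log origins:
  1: emitted by main (line 34)
  2: emitted by collect_span (line 2)
  3: emitted by collect_span (line 7)
  4: emitted by merge_totals (line 11)
  5-11: emitted by merge_totals (line 16)
  12: emitted by merge_totals (line 17)
  13: emitted by main (line 37)
  14: emitted by rate_window (line 26)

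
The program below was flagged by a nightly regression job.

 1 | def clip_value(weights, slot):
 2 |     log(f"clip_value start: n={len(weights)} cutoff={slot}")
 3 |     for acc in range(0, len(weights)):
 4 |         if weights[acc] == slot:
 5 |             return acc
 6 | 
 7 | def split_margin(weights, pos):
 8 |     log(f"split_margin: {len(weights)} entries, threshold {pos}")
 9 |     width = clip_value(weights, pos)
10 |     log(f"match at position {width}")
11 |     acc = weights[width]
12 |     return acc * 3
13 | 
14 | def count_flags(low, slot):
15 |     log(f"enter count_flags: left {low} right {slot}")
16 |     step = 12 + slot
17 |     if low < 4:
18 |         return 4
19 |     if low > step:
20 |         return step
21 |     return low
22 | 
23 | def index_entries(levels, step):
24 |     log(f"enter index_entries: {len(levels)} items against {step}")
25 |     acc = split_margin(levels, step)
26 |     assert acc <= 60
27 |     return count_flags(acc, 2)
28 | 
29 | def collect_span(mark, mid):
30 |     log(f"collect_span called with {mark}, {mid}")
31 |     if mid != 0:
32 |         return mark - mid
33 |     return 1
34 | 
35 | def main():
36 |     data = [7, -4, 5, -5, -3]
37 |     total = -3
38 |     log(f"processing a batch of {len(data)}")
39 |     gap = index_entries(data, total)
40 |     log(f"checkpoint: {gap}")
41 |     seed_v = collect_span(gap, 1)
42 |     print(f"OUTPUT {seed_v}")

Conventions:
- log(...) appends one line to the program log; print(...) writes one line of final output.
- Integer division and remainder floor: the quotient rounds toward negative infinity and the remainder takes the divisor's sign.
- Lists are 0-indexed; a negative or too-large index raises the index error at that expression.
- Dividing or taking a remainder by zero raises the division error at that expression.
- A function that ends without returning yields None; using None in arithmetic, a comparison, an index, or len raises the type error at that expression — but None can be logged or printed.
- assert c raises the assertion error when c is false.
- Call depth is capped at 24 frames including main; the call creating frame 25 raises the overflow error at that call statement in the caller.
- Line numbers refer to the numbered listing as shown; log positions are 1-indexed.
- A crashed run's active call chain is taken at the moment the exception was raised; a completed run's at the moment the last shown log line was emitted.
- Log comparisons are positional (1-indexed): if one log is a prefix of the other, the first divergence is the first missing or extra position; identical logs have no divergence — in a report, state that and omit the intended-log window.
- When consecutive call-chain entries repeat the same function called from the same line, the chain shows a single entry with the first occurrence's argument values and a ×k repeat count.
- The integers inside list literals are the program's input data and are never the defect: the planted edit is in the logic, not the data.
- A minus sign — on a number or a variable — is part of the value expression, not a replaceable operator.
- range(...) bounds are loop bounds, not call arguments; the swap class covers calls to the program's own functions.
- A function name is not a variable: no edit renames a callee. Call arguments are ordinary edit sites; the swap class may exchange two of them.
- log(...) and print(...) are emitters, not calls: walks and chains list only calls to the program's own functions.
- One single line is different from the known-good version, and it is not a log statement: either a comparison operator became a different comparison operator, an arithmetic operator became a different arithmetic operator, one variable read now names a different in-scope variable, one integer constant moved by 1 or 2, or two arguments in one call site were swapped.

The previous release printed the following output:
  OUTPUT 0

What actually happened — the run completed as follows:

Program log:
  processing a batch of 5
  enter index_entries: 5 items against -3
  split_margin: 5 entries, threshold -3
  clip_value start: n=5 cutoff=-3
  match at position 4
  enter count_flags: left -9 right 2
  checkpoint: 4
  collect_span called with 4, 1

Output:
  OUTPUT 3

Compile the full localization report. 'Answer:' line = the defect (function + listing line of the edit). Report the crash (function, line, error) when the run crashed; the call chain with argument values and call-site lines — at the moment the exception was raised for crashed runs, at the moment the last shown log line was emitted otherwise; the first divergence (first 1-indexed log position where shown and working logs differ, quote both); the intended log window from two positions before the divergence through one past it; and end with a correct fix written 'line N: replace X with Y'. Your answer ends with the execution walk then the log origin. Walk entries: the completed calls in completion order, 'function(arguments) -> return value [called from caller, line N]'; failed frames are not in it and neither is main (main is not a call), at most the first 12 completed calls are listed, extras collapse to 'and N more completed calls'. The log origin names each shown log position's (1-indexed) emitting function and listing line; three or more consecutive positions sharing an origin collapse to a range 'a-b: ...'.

Answer: the defect is in collect_span at line 32.
Key observation: No log line changed; the fault shows up purely in the output.
Call chain: main -> collect_span(4, 1) (called at line 41).
First divergence: none — the logs agree in full.
Execution walk:
  clip_value([7, -4, 5, -5, -3], -3) -> 4  [called from split_margin, line 9]
  split_margin([7, -4, 5, -5, -3], -3) -> -9  [called from index_entries, line 25]
  count_flags(-9, 2) -> 4  [called from index_entries, line 27]
  index_entries([7, -4, 5, -5, -3], -3) -> 4  [called from main, line 39]
  collect_span(4, 1) -> 3  [called from main, line 41]
Log line origins:
  1: from main, line 38
  2: from index_entries, line 24
  3: from split_margin, line 8
  4: from clip_value, line 2
  5: from split_margin, line 10
  6: from count_flags, line 15
  7: from main, line 40
  8: from collect_span, line 30
A correct fix: line 32: replace `-` with `%`.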